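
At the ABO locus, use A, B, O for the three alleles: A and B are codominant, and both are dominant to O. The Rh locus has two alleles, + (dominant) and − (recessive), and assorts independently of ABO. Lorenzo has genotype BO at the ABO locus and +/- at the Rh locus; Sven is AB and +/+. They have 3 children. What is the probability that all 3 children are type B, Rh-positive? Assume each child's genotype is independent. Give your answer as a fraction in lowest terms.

ABO cross BO × AB → 1/4 A, 1/2 B, 1/4 AB.
Rh cross +/- × +/+ → 1 Rh+; so P(type B, Rh-positive) = 1/2 × 1 = 1/2 per child.
All 3 independent: (1/2)^3 = 1/8.

1/8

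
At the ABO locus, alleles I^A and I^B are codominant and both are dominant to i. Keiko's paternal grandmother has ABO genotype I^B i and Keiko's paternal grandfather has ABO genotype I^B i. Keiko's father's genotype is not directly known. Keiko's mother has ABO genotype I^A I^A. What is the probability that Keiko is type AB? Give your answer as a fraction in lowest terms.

Keiko's father's ABO genotype from I^B i × I^B i: 1/4 I^B I^B, 1/2 I^B i, 1/4 i i.
Crossing each possibility with the mother I^A I^A and summing P(type AB): 1/4·1 + 1/2·1/2 + 1/4·0 = 1/2.

1/2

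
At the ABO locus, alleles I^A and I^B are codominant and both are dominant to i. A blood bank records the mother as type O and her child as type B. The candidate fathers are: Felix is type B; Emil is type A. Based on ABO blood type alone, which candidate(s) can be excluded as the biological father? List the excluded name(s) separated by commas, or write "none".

A candidate is excluded only if no genotype consistent with his phenotype could produce a type B child with a type O mother.
Emil (type A): no genotype consistent with that phenotype can produce a type-B child with a type-O mother.

Emil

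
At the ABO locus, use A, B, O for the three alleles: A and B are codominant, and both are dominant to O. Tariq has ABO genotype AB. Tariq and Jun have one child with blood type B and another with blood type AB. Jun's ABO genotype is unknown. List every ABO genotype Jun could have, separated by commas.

AB, AO, BB, BO

For each candidate genotype of Jun, check whether crossing it with AB can produce every observed child phenotype.
  AA → possible child types {A, AB} ✗
  AB → possible child types {A, B, AB} ✓
  AO → possible child types {A, B, AB} ✓
  BB → possible child types {B, AB} ✓
  BO → possible child types {A, B, AB} ✓
  OO → possible child types {A, B} ✗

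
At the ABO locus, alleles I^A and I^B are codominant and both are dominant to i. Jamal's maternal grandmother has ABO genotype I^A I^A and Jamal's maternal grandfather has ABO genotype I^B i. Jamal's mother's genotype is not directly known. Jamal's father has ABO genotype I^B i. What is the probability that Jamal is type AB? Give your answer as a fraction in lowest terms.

Jamal's mother's ABO genotype from I^A I^A × I^B i: 1/2 I^A I^B, 1/2 I^A i.
Crossing each possibility with the father I^B i and summing P(type AB): 1/2·1/4 + 1/2·1/4 = 1/4.

1/4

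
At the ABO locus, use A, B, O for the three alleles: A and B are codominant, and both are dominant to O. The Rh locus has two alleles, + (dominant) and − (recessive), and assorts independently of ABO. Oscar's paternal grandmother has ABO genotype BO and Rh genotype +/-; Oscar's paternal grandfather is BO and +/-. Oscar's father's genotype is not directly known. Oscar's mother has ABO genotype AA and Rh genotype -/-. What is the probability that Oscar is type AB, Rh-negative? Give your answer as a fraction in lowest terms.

1/4

Oscar's father's ABO genotype from BO × BO: 1/4 BB, 1/2 BO, 1/4 OO.
Crossing each possibility with the mother AA and summing P(type AB): 1/4·1 + 1/2·1/2 + 1/4·0 = 1/2.
Similarly for Rh via the father's Rh distribution: P(Rh-) = 1/2.
Independent loci: 1/2 × 1/2 = 1/4.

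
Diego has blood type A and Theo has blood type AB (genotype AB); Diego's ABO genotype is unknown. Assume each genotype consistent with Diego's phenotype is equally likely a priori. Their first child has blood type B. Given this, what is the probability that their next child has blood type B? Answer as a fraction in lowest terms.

1/4

Possible genotypes: Diego ∈ {AA, AO}; Theo ∈ {AB}.
Weight each parental genotype pair by prior × P(type-B child):
  AO × AB: posterior weight 1; P(next child type B) = 1/4.
Weighted sum = 1/4.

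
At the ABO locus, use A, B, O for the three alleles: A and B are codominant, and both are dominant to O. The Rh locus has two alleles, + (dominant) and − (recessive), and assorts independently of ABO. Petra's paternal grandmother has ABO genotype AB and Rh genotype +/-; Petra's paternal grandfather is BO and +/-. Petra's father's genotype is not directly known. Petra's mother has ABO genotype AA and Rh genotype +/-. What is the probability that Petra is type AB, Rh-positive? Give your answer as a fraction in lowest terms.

Petra's father's ABO genotype from AB × BO: 1/4 AB, 1/4 AO, 1/4 BB, 1/4 BO.
Crossing each possibility with the mother AA and summing P(type AB): 1/4·1/2 + 1/4·0 + 1/4·1 + 1/4·1/2 = 1/2.
Similarly for Rh via the father's Rh distribution: P(Rh+) = 3/4.
Independent loci: 1/2 × 3/4 = 3/8.

3/8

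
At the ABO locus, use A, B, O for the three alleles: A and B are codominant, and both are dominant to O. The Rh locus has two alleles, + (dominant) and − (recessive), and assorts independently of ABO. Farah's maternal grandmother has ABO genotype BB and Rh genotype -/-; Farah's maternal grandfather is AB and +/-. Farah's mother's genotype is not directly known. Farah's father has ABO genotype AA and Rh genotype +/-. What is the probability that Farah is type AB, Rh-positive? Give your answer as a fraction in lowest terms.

Farah's mother's ABO genotype from BB × AB: 1/2 AB, 1/2 BB.
Crossing each possibility with the father AA and summing P(type AB): 1/2·1/2 + 1/2·1 = 3/4.
Similarly for Rh via the mother's Rh distribution: P(Rh+) = 5/8.
Independent loci: 3/4 × 5/8 = 15/32.

15/32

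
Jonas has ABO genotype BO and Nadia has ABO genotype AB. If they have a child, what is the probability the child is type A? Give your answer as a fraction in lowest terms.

ABO cross BO × AB → offspring phenotypes: 1/4 A, 1/2 B, 1/4 AB.
So P(type A) = 1/4.

1/4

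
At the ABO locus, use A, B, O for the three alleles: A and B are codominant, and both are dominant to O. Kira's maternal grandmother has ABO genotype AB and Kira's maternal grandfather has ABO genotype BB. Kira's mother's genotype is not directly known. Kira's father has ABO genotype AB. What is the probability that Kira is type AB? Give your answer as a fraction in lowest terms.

Kira's mother's ABO genotype from AB × BB: 1/2 AB, 1/2 BB.
Crossing each possibility with the father AB and summing P(type AB): 1/2·1/2 + 1/2·1/2 = 1/2.

1/2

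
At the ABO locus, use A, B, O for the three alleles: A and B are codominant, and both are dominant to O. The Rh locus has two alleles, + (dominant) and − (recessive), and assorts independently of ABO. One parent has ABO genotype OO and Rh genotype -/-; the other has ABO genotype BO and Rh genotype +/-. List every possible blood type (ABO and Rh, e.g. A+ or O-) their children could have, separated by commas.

Gametes from OO × BO give offspring ABO genotypes BO, OO, i.e. phenotypes O, B.
Rh cross -/- × +/- → phenotypes Rh+, Rh-.
Combining independently: O+, O-, B+, B-.

O+, O-, B+, B-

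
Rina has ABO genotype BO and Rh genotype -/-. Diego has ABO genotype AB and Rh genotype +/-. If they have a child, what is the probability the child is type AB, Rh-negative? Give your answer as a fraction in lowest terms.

ABO cross BO × AB → offspring phenotypes: 1/4 A, 1/2 B, 1/4 AB.
Rh cross -/- × +/- → 1/2 Rh+, 1/2 Rh-.
Independent loci: P(type AB, Rh-negative) = 1/4 × 1/2 = 1/8.

1/8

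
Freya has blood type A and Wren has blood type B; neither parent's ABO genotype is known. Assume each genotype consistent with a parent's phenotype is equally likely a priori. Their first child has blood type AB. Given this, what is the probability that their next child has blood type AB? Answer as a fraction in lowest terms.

25/36

Possible genotypes: Freya ∈ {AA, AO}; Wren ∈ {BB, BO}.
Weight each parental genotype pair by prior × P(type-AB child):
  AA × BB: posterior weight 4/9; P(next child type AB) = 1.
  AA × BO: posterior weight 2/9; P(next child type AB) = 1/2.
  AO × BB: posterior weight 2/9; P(next child type AB) = 1/2.
  AO × BO: posterior weight 1/9; P(next child type AB) = 1/4.
Weighted sum = 25/36.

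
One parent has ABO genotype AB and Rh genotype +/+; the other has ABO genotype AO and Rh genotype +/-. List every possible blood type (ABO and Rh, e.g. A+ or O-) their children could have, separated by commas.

Gametes from AB × AO give offspring ABO genotypes AA, AB, AO, BO, i.e. phenotypes A, B, AB.
Rh cross +/+ × +/- → phenotypes Rh+.
Combining independently: A+, B+, AB+.

A+, B+, AB+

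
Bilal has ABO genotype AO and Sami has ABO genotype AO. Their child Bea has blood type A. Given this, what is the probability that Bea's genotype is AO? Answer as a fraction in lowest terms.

Cross AO × AO → 1/4 AA, 1/2 AO, 1/4 OO.
Type-A genotypes among offspring: AA (1/4), AO (1/2); total 3/4.
P(AO | type A) = (1/2) / (3/4) = 2/3.

2/3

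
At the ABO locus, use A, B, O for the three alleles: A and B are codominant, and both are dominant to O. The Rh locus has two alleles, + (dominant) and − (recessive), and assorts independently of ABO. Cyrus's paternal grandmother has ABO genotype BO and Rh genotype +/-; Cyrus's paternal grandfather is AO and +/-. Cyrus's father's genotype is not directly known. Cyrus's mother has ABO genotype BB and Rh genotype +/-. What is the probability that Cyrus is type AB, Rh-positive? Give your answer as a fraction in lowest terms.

Cyrus's father's ABO genotype from BO × AO: 1/4 AB, 1/4 AO, 1/4 BO, 1/4 OO.
Crossing each possibility with the mother BB and summing P(type AB): 1/4·1/2 + 1/4·1/2 + 1/4·0 + 1/4·0 = 1/4.
Similarly for Rh via the father's Rh distribution: P(Rh+) = 3/4.
Independent loci: 1/4 × 3/4 = 3/16.

3/16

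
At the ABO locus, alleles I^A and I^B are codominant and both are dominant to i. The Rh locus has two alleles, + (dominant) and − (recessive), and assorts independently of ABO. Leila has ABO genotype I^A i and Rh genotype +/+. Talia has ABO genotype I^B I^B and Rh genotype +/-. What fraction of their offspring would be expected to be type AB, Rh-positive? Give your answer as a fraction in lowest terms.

ABO cross I^A i × I^B I^B → offspring phenotypes: 1/2 B, 1/2 AB.
Rh cross +/+ × +/- → 1 Rh+.
Independent loci: P(type AB, Rh-positive) = 1/2 × 1 = 1/2.

1/2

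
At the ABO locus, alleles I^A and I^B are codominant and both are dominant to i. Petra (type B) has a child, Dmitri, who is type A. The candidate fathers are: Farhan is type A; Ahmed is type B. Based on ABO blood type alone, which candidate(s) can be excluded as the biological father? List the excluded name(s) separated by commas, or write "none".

A candidate is excluded only if no genotype consistent with his phenotype could produce a type A child with a type B mother.
Ahmed (type B): no genotype consistent with that phenotype can produce a type-A child with a type-B mother.

Ahmed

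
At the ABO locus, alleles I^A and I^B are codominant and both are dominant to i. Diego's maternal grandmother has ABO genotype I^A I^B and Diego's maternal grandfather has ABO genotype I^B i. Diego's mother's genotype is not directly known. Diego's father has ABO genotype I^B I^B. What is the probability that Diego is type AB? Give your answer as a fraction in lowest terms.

1/4

Diego's mother's ABO genotype from I^A I^B × I^B i: 1/4 I^A I^B, 1/4 I^A i, 1/4 I^B I^B, 1/4 I^B i.
Crossing each possibility with the father I^B I^B and summing P(type AB): 1/4·1/2 + 1/4·1/2 + 1/4·0 + 1/4·0 = 1/4.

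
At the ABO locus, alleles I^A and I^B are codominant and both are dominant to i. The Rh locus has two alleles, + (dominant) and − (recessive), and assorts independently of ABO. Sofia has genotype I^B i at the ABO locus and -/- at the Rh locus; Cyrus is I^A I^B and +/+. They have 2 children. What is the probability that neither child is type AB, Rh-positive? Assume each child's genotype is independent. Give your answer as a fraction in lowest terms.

ABO cross I^B i × I^A I^B → 1/4 A, 1/2 B, 1/4 AB.
Rh cross -/- × +/+ → 1 Rh+; so P(type AB, Rh-positive) = 1/4 × 1 = 1/4 per child.
P(not type AB, Rh-positive) = 3/4 for one child; (3/4)^2 = 9/16.

9/16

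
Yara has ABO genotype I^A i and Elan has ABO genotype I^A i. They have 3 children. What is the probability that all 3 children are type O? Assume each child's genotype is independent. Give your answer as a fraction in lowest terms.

1/64

ABO cross I^A i × I^A i → 1/4 O, 3/4 A.
So P(type O) = 1/4 per child.
All 3 independent: (1/4)^3 = 1/64.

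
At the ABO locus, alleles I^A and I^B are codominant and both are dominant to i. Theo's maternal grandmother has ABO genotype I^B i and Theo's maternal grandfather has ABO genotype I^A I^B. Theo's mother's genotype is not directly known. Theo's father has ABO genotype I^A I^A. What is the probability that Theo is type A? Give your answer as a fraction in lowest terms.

Theo's mother's ABO genotype from I^B i × I^A I^B: 1/4 I^A I^B, 1/4 I^A i, 1/4 I^B I^B, 1/4 I^B i.
Crossing each possibility with the father I^A I^A and summing P(type A): 1/4·1/2 + 1/4·1 + 1/4·0 + 1/4·1/2 = 1/2.

1/2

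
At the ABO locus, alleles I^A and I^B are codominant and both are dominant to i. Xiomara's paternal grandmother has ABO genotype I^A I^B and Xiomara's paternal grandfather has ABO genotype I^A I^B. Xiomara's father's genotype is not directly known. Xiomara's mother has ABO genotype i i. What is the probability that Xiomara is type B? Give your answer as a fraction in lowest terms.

1/2

Xiomara's father's ABO genotype from I^A I^B × I^A I^B: 1/4 I^A I^A, 1/2 I^A I^B, 1/4 I^B I^B.
Crossing each possibility with the mother i i and summing P(type B): 1/4·0 + 1/2·1/2 + 1/4·1 = 1/2.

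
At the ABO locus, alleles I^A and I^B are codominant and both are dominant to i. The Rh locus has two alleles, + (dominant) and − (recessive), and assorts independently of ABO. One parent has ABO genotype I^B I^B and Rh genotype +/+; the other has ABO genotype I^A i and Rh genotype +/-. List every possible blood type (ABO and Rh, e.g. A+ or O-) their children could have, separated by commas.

Gametes from I^B I^B × I^A i give offspring ABO genotypes I^A I^B, I^B i, i.e. phenotypes B, AB.
Rh cross +/+ × +/- → phenotypes Rh+.
Combining independently: B+, AB+.

B+, AB+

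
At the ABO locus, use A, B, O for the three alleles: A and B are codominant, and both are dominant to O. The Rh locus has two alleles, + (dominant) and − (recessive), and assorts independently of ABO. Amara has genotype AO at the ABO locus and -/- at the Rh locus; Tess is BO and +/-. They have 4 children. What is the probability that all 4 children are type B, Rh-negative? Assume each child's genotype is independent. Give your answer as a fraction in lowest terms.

1/4096

ABO cross AO × BO → 1/4 O, 1/4 A, 1/4 B, 1/4 AB.
Rh cross -/- × +/- → 1/2 Rh+, 1/2 Rh-; so P(type B, Rh-negative) = 1/4 × 1/2 = 1/8 per child.
All 4 independent: (1/8)^4 = 1/4096.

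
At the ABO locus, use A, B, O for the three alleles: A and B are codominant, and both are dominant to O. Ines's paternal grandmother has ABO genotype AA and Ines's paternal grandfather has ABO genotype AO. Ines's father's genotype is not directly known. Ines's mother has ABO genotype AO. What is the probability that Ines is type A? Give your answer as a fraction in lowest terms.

7/8

Ines's father's ABO genotype from AA × AO: 1/2 AA, 1/2 AO.
Crossing each possibility with the mother AO and summing P(type A): 1/2·1 + 1/2·3/4 = 7/8.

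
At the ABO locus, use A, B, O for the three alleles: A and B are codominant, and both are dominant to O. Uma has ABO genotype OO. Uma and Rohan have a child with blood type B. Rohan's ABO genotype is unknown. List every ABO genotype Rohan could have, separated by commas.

AB, BB, BO

For each candidate genotype of Rohan, check whether crossing it with OO can produce every observed child phenotype.
  AA → possible child types {A} ✗
  AB → possible child types {A, B} ✓
  AO → possible child types {O, A} ✗
  BB → possible child types {B} ✓
  BO → possible child types {O, B} ✓
  OO → possible child types {O} ✗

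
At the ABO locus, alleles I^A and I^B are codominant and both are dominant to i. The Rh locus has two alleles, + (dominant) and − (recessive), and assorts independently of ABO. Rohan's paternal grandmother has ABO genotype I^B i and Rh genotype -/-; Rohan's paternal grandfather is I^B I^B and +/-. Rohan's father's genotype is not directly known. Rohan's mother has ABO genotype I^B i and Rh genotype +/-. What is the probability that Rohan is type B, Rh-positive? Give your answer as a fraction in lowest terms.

35/64

Rohan's father's ABO genotype from I^B i × I^B I^B: 1/2 I^B I^B, 1/2 I^B i.
Crossing each possibility with the mother I^B i and summing P(type B): 1/2·1 + 1/2·3/4 = 7/8.
Similarly for Rh via the father's Rh distribution: P(Rh+) = 5/8.
Independent loci: 7/8 × 5/8 = 35/64.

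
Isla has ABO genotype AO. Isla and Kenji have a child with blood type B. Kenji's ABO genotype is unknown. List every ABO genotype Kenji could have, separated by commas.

For each candidate genotype of Kenji, check whether crossing it with AO can produce every observed child phenotype.
  AA → possible child types {A} ✗
  AB → possible child types {A, B, AB} ✓
  AO → possible child types {O, A} ✗
  BB → possible child types {B, AB} ✓
  BO → possible child types {O, A, B, AB} ✓
  OO → possible child types {O, A} ✗

AB, BB, BO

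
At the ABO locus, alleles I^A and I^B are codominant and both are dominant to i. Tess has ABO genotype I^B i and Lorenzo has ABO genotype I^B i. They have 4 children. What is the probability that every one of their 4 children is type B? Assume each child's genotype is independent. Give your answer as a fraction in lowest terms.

ABO cross I^B i × I^B i → 1/4 O, 3/4 B.
So P(type B) = 3/4 per child.
All 4 independent: (3/4)^4 = 81/256.

81/256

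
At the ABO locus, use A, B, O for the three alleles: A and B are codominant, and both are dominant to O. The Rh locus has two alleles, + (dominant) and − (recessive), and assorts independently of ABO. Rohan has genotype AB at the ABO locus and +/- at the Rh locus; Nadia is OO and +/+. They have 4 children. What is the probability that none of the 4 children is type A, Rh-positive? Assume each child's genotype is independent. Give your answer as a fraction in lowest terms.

ABO cross AB × OO → 1/2 A, 1/2 B.
Rh cross +/- × +/+ → 1 Rh+; so P(type A, Rh-positive) = 1/2 × 1 = 1/2 per child.
P(not type A, Rh-positive) = 1/2 for one child; (1/2)^4 = 1/16.

1/16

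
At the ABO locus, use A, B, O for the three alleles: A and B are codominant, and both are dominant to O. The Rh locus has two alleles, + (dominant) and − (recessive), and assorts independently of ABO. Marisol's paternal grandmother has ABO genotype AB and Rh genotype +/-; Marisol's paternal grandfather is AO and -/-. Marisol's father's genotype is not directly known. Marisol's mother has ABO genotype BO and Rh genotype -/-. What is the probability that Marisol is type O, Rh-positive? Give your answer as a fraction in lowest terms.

1/32

Marisol's father's ABO genotype from AB × AO: 1/4 AA, 1/4 AB, 1/4 AO, 1/4 BO.
Crossing each possibility with the mother BO and summing P(type O): 1/4·0 + 1/4·0 + 1/4·1/4 + 1/4·1/4 = 1/8.
Similarly for Rh via the father's Rh distribution: P(Rh+) = 1/4.
Independent loci: 1/8 × 1/4 = 1/32.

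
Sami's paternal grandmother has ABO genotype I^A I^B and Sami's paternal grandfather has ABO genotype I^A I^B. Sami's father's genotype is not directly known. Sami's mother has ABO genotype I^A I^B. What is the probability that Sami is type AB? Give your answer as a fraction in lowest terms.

Sami's father's ABO genotype from I^A I^B × I^A I^B: 1/4 I^A I^A, 1/2 I^A I^B, 1/4 I^B I^B.
Crossing each possibility with the mother I^A I^B and summing P(type AB): 1/4·1/2 + 1/2·1/2 + 1/4·1/2 = 1/2.

1/2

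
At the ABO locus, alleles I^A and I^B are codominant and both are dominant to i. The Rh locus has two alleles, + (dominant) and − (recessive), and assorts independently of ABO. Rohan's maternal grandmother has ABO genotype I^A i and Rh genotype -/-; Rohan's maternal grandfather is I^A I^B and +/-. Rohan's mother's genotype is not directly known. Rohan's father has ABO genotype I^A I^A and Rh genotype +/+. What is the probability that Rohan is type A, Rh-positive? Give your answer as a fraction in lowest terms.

3/4

Rohan's mother's ABO genotype from I^A i × I^A I^B: 1/4 I^A I^A, 1/4 I^A I^B, 1/4 I^A i, 1/4 I^B i.
Crossing each possibility with the father I^A I^A and summing P(type A): 1/4·1 + 1/4·1/2 + 1/4·1 + 1/4·1/2 = 3/4.
Similarly for Rh via the mother's Rh distribution: P(Rh+) = 1.
Independent loci: 3/4 × 1 = 3/4.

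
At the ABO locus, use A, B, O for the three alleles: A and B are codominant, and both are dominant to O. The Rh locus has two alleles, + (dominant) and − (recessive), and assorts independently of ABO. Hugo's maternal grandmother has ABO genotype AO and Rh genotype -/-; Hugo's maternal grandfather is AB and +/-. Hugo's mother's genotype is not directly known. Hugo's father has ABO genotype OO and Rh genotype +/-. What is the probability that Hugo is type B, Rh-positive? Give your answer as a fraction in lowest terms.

Hugo's mother's ABO genotype from AO × AB: 1/4 AA, 1/4 AB, 1/4 AO, 1/4 BO.
Crossing each possibility with the father OO and summing P(type B): 1/4·0 + 1/4·1/2 + 1/4·0 + 1/4·1/2 = 1/4.
Similarly for Rh via the mother's Rh distribution: P(Rh+) = 5/8.
Independent loci: 1/4 × 5/8 = 5/32.

5/32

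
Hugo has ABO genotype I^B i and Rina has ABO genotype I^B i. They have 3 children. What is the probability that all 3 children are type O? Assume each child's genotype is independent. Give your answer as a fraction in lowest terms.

ABO cross I^B i × I^B i → 1/4 O, 3/4 B.
So P(type O) = 1/4 per child.
All 3 independent: (1/4)^3 = 1/64.

1/64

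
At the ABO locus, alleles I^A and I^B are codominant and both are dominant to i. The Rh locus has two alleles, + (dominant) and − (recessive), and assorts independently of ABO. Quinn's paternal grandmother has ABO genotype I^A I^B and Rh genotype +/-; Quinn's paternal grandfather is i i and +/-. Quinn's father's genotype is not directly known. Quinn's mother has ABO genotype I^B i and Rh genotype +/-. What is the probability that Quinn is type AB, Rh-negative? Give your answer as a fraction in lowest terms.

Quinn's father's ABO genotype from I^A I^B × i i: 1/2 I^A i, 1/2 I^B i.
Crossing each possibility with the mother I^B i and summing P(type AB): 1/2·1/4 + 1/2·0 = 1/8.
Similarly for Rh via the father's Rh distribution: P(Rh-) = 1/4.
Independent loci: 1/8 × 1/4 = 1/32.

1/32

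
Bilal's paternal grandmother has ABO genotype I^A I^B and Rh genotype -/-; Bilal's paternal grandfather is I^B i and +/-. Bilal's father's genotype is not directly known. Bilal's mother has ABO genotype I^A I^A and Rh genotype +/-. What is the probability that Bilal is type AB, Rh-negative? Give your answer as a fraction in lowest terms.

Bilal's father's ABO genotype from I^A I^B × I^B i: 1/4 I^A I^B, 1/4 I^A i, 1/4 I^B I^B, 1/4 I^B i.
Crossing each possibility with the mother I^A I^A and summing P(type AB): 1/4·1/2 + 1/4·0 + 1/4·1 + 1/4·1/2 = 1/2.
Similarly for Rh via the father's Rh distribution: P(Rh-) = 3/8.
Independent loci: 1/2 × 3/8 = 3/16.

3/16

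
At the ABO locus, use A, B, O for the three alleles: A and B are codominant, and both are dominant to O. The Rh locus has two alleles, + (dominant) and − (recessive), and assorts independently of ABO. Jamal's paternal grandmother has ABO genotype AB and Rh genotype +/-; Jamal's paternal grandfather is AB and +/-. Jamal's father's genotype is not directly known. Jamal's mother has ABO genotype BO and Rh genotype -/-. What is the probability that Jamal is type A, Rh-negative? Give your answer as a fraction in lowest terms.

Jamal's father's ABO genotype from AB × AB: 1/4 AA, 1/2 AB, 1/4 BB.
Crossing each possibility with the mother BO and summing P(type A): 1/4·1/2 + 1/2·1/4 + 1/4·0 = 1/4.
Similarly for Rh via the father's Rh distribution: P(Rh-) = 1/2.
Independent loci: 1/4 × 1/2 = 1/8.

1/8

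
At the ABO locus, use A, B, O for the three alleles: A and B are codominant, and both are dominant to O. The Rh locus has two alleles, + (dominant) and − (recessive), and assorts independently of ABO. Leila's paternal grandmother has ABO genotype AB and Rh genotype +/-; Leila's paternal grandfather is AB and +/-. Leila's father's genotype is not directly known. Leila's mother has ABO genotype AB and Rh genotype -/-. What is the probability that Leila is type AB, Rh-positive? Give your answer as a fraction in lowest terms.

Leila's father's ABO genotype from AB × AB: 1/4 AA, 1/2 AB, 1/4 BB.
Crossing each possibility with the mother AB and summing P(type AB): 1/4·1/2 + 1/2·1/2 + 1/4·1/2 = 1/2.
Similarly for Rh via the father's Rh distribution: P(Rh+) = 1/2.
Independent loci: 1/2 × 1/2 = 1/4.

1/4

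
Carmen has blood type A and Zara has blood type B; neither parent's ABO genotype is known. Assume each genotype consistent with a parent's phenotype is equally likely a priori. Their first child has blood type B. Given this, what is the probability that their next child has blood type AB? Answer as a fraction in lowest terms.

5/12

Possible genotypes: Carmen ∈ {I^A I^A, I^A i}; Zara ∈ {I^B I^B, I^B i}.
Weight each parental genotype pair by prior × P(type-B child):
  I^A i × I^B I^B: posterior weight 2/3; P(next child type AB) = 1/2.
  I^A i × I^B i: posterior weight 1/3; P(next child type AB) = 1/4.
Weighted sum = 5/12.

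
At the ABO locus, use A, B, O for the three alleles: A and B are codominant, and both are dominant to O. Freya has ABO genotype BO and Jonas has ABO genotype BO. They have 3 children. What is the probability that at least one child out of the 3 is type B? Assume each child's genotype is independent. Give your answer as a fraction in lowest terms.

ABO cross BO × BO → 1/4 O, 3/4 B.
So P(type B) = 3/4 per child.
P(none) = (1/4)^3 = 1/64; P(at least one) = 1 − 1/64 = 63/64.

63/64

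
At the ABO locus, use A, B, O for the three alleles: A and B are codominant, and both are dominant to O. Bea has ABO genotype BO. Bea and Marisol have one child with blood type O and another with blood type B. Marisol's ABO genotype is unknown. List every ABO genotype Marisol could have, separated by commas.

AO, BO, OO

For each candidate genotype of Marisol, check whether crossing it with BO can produce every observed child phenotype.
  AA → possible child types {A, AB} ✗
  AB → possible child types {A, B, AB} ✗
  AO → possible child types {O, A, B, AB} ✓
  BB → possible child types {B} ✗
  BO → possible child types {O, B} ✓
  OO → possible child types {O, B} ✓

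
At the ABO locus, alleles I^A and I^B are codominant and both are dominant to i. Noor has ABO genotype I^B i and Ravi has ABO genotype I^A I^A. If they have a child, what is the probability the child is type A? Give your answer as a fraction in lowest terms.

ABO cross I^B i × I^A I^A → offspring phenotypes: 1/2 A, 1/2 AB.
So P(type A) = 1/2.

1/2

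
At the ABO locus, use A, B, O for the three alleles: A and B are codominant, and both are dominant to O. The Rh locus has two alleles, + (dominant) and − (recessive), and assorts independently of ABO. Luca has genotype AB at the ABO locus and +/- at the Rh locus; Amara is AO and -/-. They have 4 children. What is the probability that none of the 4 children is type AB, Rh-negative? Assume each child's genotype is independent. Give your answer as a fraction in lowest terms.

ABO cross AB × AO → 1/2 A, 1/4 B, 1/4 AB.
Rh cross +/- × -/- → 1/2 Rh+, 1/2 Rh-; so P(type AB, Rh-negative) = 1/4 × 1/2 = 1/8 per child.
P(not type AB, Rh-negative) = 7/8 for one child; (7/8)^4 = 2401/4096.

2401/4096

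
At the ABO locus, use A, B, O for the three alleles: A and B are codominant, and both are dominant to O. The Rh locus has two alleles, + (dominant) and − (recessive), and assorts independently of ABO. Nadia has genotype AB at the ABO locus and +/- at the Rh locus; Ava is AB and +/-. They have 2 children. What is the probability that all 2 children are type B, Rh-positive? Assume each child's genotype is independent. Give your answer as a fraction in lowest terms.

9/256

ABO cross AB × AB → 1/4 A, 1/4 B, 1/2 AB.
Rh cross +/- × +/- → 3/4 Rh+, 1/4 Rh-; so P(type B, Rh-positive) = 1/4 × 3/4 = 3/16 per child.
All 2 independent: (3/16)^2 = 9/256.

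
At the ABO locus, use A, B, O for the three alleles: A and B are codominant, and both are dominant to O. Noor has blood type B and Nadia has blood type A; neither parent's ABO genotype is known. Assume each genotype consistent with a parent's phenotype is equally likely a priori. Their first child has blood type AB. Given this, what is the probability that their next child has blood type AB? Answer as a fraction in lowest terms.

25/36

Possible genotypes: Noor ∈ {BB, BO}; Nadia ∈ {AA, AO}.
Weight each parental genotype pair by prior × P(type-AB child):
  BB × AA: posterior weight 4/9; P(next child type AB) = 1.
  BB × AO: posterior weight 2/9; P(next child type AB) = 1/2.
  BO × AA: posterior weight 2/9; P(next child type AB) = 1/2.
  BO × AO: posterior weight 1/9; P(next child type AB) = 1/4.
Weighted sum = 25/36.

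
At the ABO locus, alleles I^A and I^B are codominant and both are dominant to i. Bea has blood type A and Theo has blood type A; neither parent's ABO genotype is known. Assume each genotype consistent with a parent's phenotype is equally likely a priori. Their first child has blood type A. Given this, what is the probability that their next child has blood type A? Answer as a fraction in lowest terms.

19/20

Possible genotypes: Bea ∈ {I^A I^A, I^A i}; Theo ∈ {I^A I^A, I^A i}.
Weight each parental genotype pair by prior × P(type-A child):
  I^A I^A × I^A I^A: posterior weight 4/15; P(next child type A) = 1.
  I^A I^A × I^A i: posterior weight 4/15; P(next child type A) = 1.
  I^A i × I^A I^A: posterior weight 4/15; P(next child type A) = 1.
  I^A i × I^A i: posterior weight 1/5; P(next child type A) = 3/4.
Weighted sum = 19/20.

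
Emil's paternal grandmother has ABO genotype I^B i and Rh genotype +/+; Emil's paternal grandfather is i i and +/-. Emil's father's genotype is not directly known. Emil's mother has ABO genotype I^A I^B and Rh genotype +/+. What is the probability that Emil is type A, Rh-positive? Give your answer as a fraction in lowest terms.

3/8

Emil's father's ABO genotype from I^B i × i i: 1/2 I^B i, 1/2 i i.
Crossing each possibility with the mother I^A I^B and summing P(type A): 1/2·1/4 + 1/2·1/2 = 3/8.
Similarly for Rh via the father's Rh distribution: P(Rh+) = 1.
Independent loci: 3/8 × 1 = 3/8.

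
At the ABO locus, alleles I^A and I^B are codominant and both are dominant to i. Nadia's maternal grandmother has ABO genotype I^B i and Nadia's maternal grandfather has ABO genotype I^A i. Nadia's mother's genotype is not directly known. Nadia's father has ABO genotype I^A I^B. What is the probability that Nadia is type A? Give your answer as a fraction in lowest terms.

Nadia's mother's ABO genotype from I^B i × I^A i: 1/4 I^A I^B, 1/4 I^A i, 1/4 I^B i, 1/4 i i.
Crossing each possibility with the father I^A I^B and summing P(type A): 1/4·1/4 + 1/4·1/2 + 1/4·1/4 + 1/4·1/2 = 3/8.

3/8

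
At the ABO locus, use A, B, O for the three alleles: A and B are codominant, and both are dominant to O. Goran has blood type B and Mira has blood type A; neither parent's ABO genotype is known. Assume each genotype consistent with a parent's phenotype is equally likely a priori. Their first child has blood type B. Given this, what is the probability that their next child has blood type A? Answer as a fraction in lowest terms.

Possible genotypes: Goran ∈ {BB, BO}; Mira ∈ {AA, AO}.
Weight each parental genotype pair by prior × P(type-B child):
  BB × AO: posterior weight 2/3; P(next child type A) = 0.
  BO × AO: posterior weight 1/3; P(next child type A) = 1/4.
Weighted sum = 1/12.

1/12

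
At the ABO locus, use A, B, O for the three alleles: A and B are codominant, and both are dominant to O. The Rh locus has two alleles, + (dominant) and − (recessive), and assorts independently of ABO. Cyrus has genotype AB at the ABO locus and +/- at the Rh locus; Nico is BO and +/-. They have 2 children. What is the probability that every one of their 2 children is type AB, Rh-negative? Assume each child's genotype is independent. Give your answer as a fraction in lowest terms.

1/256

ABO cross AB × BO → 1/4 A, 1/2 B, 1/4 AB.
Rh cross +/- × +/- → 3/4 Rh+, 1/4 Rh-; so P(type AB, Rh-negative) = 1/4 × 1/4 = 1/16 per child.
All 2 independent: (1/16)^2 = 1/256.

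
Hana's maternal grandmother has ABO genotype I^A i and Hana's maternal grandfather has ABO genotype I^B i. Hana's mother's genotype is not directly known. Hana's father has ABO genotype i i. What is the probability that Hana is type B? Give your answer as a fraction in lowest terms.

Hana's mother's ABO genotype from I^A i × I^B i: 1/4 I^A I^B, 1/4 I^A i, 1/4 I^B i, 1/4 i i.
Crossing each possibility with the father i i and summing P(type B): 1/4·1/2 + 1/4·0 + 1/4·1/2 + 1/4·0 = 1/4.

1/4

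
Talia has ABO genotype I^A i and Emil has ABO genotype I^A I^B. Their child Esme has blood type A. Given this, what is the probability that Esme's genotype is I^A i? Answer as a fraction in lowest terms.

1/2

Cross I^A i × I^A I^B → 1/4 I^A I^A, 1/4 I^A I^B, 1/4 I^A i, 1/4 I^B i.
Type-A genotypes among offspring: I^A I^A (1/4), I^A i (1/4); total 1/2.
P(I^A i | type A) = (1/4) / (1/2) = 1/2.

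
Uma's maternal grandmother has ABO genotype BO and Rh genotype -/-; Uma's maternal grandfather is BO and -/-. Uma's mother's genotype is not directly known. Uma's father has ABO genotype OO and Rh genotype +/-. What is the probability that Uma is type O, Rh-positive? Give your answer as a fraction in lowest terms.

1/4

Uma's mother's ABO genotype from BO × BO: 1/4 BB, 1/2 BO, 1/4 OO.
Crossing each possibility with the father OO and summing P(type O): 1/4·0 + 1/2·1/2 + 1/4·1 = 1/2.
Similarly for Rh via the mother's Rh distribution: P(Rh+) = 1/2.
Independent loci: 1/2 × 1/2 = 1/4.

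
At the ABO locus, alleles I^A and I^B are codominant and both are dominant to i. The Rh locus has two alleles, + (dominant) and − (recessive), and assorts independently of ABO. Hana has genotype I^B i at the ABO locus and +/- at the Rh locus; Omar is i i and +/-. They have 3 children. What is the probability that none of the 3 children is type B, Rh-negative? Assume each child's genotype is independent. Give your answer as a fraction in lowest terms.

343/512

ABO cross I^B i × i i → 1/2 O, 1/2 B.
Rh cross +/- × +/- → 3/4 Rh+, 1/4 Rh-; so P(type B, Rh-negative) = 1/2 × 1/4 = 1/8 per child.
P(not type B, Rh-negative) = 7/8 for one child; (7/8)^3 = 343/512.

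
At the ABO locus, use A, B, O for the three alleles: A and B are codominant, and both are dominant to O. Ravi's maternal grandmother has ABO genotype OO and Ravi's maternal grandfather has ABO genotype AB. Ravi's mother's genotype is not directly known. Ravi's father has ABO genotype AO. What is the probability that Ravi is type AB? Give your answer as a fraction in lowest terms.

1/8

Ravi's mother's ABO genotype from OO × AB: 1/2 AO, 1/2 BO.
Crossing each possibility with the father AO and summing P(type AB): 1/2·0 + 1/2·1/4 = 1/8.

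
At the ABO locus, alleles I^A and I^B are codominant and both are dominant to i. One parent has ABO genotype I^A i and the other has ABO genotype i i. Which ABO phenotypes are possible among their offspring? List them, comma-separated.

O, A

Gametes from I^A i × i i give offspring ABO genotypes I^A i, i i, i.e. phenotypes O, A.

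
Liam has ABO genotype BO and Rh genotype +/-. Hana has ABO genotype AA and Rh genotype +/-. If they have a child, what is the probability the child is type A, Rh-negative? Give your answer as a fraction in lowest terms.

1/8

ABO cross BO × AA → offspring phenotypes: 1/2 A, 1/2 AB.
Rh cross +/- × +/- → 3/4 Rh+, 1/4 Rh-.
Independent loci: P(type A, Rh-negative) = 1/2 × 1/4 = 1/8.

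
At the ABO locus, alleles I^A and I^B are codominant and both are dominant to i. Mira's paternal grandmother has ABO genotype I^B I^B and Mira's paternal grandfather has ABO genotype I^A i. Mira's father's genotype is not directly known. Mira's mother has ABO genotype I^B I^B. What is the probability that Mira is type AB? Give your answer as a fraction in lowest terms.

Mira's father's ABO genotype from I^B I^B × I^A i: 1/2 I^A I^B, 1/2 I^B i.
Crossing each possibility with the mother I^B I^B and summing P(type AB): 1/2·1/2 + 1/2·0 = 1/4.

1/4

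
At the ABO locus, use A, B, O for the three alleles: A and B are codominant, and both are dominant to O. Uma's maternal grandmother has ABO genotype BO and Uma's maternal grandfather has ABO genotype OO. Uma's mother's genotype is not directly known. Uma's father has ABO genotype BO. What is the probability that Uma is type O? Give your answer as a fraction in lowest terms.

3/8

Uma's mother's ABO genotype from BO × OO: 1/2 BO, 1/2 OO.
Crossing each possibility with the father BO and summing P(type O): 1/2·1/4 + 1/2·1/2 = 3/8.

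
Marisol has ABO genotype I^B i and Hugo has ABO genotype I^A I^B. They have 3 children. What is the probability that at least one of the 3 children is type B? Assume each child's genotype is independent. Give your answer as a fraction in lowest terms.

ABO cross I^B i × I^A I^B → 1/4 A, 1/2 B, 1/4 AB.
So P(type B) = 1/2 per child.
P(none) = (1/2)^3 = 1/8; P(at least one) = 1 − 1/8 = 7/8.

7/8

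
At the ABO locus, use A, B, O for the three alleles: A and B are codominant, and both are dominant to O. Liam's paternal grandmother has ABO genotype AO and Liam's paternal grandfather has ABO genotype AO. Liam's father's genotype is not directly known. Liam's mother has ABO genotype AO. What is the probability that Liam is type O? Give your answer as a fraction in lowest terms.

Liam's father's ABO genotype from AO × AO: 1/4 AA, 1/2 AO, 1/4 OO.
Crossing each possibility with the mother AO and summing P(type O): 1/4·0 + 1/2·1/4 + 1/4·1/2 = 1/4.

1/4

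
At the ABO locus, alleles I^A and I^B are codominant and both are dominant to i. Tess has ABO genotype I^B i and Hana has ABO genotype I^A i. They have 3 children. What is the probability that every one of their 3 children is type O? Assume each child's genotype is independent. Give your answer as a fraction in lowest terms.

1/64

ABO cross I^B i × I^A i → 1/4 O, 1/4 A, 1/4 B, 1/4 AB.
So P(type O) = 1/4 per child.
All 3 independent: (1/4)^3 = 1/64.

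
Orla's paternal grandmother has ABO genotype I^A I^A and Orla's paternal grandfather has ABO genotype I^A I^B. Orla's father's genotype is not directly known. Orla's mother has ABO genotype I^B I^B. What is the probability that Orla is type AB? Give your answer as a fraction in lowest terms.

3/4

Orla's father's ABO genotype from I^A I^A × I^A I^B: 1/2 I^A I^A, 1/2 I^A I^B.
Crossing each possibility with the mother I^B I^B and summing P(type AB): 1/2·1 + 1/2·1/2 = 3/4.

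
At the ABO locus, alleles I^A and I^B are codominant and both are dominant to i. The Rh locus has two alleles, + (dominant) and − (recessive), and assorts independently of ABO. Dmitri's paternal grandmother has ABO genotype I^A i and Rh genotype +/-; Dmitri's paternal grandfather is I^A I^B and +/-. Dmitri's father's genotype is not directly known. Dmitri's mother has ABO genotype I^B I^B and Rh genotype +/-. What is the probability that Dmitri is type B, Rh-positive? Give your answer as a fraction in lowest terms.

Dmitri's father's ABO genotype from I^A i × I^A I^B: 1/4 I^A I^A, 1/4 I^A I^B, 1/4 I^A i, 1/4 I^B i.
Crossing each possibility with the mother I^B I^B and summing P(type B): 1/4·0 + 1/4·1/2 + 1/4·1/2 + 1/4·1 = 1/2.
Similarly for Rh via the father's Rh distribution: P(Rh+) = 3/4.
Independent loci: 1/2 × 3/4 = 3/8.

3/8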